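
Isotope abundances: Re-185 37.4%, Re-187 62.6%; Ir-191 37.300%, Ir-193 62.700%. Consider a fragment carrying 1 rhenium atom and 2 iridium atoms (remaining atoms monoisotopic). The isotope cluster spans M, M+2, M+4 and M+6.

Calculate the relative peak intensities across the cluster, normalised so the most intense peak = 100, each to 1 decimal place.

11.8 : 59.6 : 100.0 : 56.0

Rhenium pattern (n=1): 0.3740 : 0.6260
Iridium pattern (n=2): 0.139129 : 0.467742 : 0.393129
Convolve the two distributions (both contribute in 2-u steps):
  M: 0.3740×0.139129 = 0.052034
  M+2: 0.3740×0.467742 + 0.6260×0.139129 = 0.262030
  M+4: 0.3740×0.393129 + 0.6260×0.467742 = 0.439837
  M+6: 0.6260×0.393129 = 0.246099
Scale to base peak (0.439837) = 100: 11.8 : 59.6 : 100.0 : 56.0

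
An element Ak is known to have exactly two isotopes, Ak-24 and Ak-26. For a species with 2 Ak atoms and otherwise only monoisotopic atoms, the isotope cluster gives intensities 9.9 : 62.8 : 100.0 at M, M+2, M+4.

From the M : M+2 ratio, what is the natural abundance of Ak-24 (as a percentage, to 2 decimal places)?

23.97%

If p is the fraction of Ak that is Ak-24, then I(M+2)/I(M) = [C(2,1)·p^1·(1−p)] / p^2 = 2·(1−p)/p = 62.8/9.9 = 6.3434
(1−p)/p = 6.3434/2 = 3.1717  ⇒  p = 1/(1 + 3.1717) = 0.2397
Ak-24: 23.97%, Ak-26: 76.03%.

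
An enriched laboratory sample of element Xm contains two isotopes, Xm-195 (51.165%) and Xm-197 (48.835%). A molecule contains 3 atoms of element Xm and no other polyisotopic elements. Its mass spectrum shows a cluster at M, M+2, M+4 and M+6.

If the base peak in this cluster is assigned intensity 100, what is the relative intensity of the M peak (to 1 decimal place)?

34.9

Binomial terms of (0.51165 + 0.48835)^3: M 0.1339, M+2 0.3835, M+4 0.3661, M+6 0.1165 → M+2 is the base peak.
P(M+2) = C(3,1) × 0.51165^2 × 0.48835^1 = 3 × 0.26178572 × 0.48835 = 0.383529 (base)
P(M) = C(3,0) × 0.51165^3 × 0.48835^0 = 1 × 0.13394266 × 1.0000 = 0.133943
Relative intensity = 0.133943 / 0.383529 × 100 = 34.9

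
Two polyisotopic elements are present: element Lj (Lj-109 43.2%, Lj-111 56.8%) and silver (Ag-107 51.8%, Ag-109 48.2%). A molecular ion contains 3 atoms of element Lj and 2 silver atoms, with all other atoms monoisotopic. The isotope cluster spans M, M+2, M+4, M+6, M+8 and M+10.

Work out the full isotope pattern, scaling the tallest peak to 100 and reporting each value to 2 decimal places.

6.52 : 37.85 : 87.31 : 100.00 : 56.85 : 12.83

Element Lj pattern (n=3): 0.08062157 : 0.3180073 : 0.4181207 : 0.18325043
Silver pattern (n=2): 0.268324 : 0.499352 : 0.232324
Convolve the two distributions (both contribute in 2-u steps):
  M: 0.08062157×0.268324 = 0.021633
  M+2: 0.08062157×0.499352 + 0.3180073×0.268324 = 0.125588
  M+4: 0.08062157×0.232324 + 0.3180073×0.499352 + 0.4181207×0.268324 = 0.289720
  M+6: 0.3180073×0.232324 + 0.4181207×0.499352 + 0.18325043×0.268324 = 0.331841
  M+8: 0.4181207×0.232324 + 0.18325043×0.499352 = 0.188646
  M+10: 0.18325043×0.232324 = 0.042573
Scale to base peak (0.331841) = 100: 6.52 : 37.85 : 87.31 : 100.00 : 56.85 : 12.83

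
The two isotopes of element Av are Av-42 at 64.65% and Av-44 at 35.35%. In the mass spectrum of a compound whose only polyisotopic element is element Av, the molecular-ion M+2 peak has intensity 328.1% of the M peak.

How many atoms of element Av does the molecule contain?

6

For n independent Av atoms, I(M+2)/I(M) = n · (abundance Av-44) / (abundance Av-42) = n · 0.3535/0.6465.
n = 3.281 × 0.6465/0.3535 = 6.00 ≈ 6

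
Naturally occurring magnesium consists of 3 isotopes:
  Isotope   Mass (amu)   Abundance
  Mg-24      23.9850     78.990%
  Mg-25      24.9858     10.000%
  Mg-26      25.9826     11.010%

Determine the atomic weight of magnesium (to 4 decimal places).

24.3050 amu

Average mass = Σ (abundance × isotope mass) = 0.78990 × 23.9850 + 0.10000 × 24.9858 + 0.11010 × 25.9826
= 18.94575 + 2.49858 + 2.86068 = 24.30501 amu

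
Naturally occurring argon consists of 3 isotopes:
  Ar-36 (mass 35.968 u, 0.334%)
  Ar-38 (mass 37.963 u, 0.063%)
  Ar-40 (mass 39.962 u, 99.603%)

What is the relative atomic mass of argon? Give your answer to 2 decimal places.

Weight each isotope mass by its fractional abundance: 0.00334 × 35.968 + 0.00063 × 37.963 + 0.99603 × 39.962
= 0.1201 + 0.0239 + 39.8034 = 39.9474 u

39.95 u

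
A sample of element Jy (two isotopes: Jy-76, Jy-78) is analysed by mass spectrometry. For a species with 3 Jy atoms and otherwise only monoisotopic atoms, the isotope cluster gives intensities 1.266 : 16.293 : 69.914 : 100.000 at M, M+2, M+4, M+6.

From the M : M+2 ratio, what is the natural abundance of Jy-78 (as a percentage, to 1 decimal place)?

If p is the fraction of Jy that is Jy-76, then I(M+2)/I(M) = [C(3,1)·p^2·(1−p)] / p^3 = 3·(1−p)/p = 16.293/1.266 = 12.8697
(1−p)/p = 12.8697/3 = 4.2899  ⇒  p = 1/(1 + 4.2899) = 0.1890
Jy-76: 18.9%, Jy-78: 81.1%.

81.1%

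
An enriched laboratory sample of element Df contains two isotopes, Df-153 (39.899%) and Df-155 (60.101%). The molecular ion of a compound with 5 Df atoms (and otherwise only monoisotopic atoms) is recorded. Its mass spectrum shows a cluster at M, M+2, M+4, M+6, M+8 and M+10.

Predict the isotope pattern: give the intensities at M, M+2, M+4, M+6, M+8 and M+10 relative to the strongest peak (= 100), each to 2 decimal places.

Expanding (0.39899 + 0.60101)^5:
P(M) = 0.39899^5 = 0.010111
P(M+2) = 5 × 0.39899^4 × 0.60101^1 = 0.076155
P(M+4) = 10 × 0.39899^3 × 0.60101^2 = 0.229430
P(M+6) = 10 × 0.39899^2 × 0.60101^3 = 0.345596
P(M+8) = 5 × 0.39899^1 × 0.60101^4 = 0.260291
P(M+10) = 0.60101^5 = 0.078417
The M+6 peak is largest (0.345596); scaling to 100 gives 2.93 : 22.04 : 66.39 : 100.00 : 75.32 : 22.69.

2.93 : 22.04 : 66.39 : 100.00 : 75.32 : 22.69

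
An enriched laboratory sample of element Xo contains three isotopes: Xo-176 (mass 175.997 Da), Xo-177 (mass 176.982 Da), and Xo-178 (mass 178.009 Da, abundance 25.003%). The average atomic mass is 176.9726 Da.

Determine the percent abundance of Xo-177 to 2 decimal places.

47.97%

The remaining 74.997% is split between Xo-176 (fraction x) and Xo-177 (fraction 0.74997 − x).
Substituting: 175.997x + 176.982(0.74997 − x) = 132.46500973
(175.997 − 176.982)x = -0.26618081  ⇒  x = 0.27023, y = 0.47974
Xo-176: 27.02%, Xo-177: 47.97%.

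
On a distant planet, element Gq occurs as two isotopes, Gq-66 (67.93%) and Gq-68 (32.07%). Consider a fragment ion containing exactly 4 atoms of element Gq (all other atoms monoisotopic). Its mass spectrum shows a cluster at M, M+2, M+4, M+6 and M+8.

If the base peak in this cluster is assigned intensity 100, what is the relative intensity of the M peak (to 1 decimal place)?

53.0

(0.6793 + 0.3207)^4 gives M 0.2129, M+2 0.4021, M+4 0.2848, M+6 0.0896, M+8 0.0106; the largest is M+2.
P(M+2) = C(4,1) × 0.6793^3 × 0.3207^1 = 4 × 0.31346196 × 0.3207 = 0.402109 (base)
P(M) = C(4,0) × 0.6793^4 × 0.3207^0 = 1 × 0.21293471 × 1.0000 = 0.212935
Relative intensity = 0.212935 / 0.402109 × 100 = 53.0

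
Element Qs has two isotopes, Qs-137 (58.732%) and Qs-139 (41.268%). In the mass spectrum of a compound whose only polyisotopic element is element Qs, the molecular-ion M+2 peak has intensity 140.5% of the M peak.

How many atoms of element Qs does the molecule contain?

2

With n Qs atoms, P(M+2)/P(M) = C(n,1)·p^(n−1)q / p^n = n·q/p = n · 0.41268/0.58732.
n = 1.405 × 0.58732/0.41268 = 2.00 ≈ 2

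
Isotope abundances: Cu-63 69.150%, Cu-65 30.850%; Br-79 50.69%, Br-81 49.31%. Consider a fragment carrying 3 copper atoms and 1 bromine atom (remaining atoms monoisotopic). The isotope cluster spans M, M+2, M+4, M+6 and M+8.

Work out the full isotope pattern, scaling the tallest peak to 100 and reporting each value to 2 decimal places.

Copper pattern (n=3): 0.33065611 : 0.44254842 : 0.19743483 : 0.02936064
Bromine pattern (n=1): 0.5069 : 0.4931
Convolve the two distributions (both contribute in 2-u steps):
  M: 0.33065611×0.5069 = 0.167610
  M+2: 0.33065611×0.4931 + 0.44254842×0.5069 = 0.387374
  M+4: 0.44254842×0.4931 + 0.19743483×0.5069 = 0.318300
  M+6: 0.19743483×0.4931 + 0.02936064×0.5069 = 0.112238
  M+8: 0.02936064×0.4931 = 0.014478
Scale to base peak (0.387374) = 100: 43.27 : 100.00 : 82.17 : 28.97 : 3.74

43.27 : 100.00 : 82.17 : 28.97 : 3.74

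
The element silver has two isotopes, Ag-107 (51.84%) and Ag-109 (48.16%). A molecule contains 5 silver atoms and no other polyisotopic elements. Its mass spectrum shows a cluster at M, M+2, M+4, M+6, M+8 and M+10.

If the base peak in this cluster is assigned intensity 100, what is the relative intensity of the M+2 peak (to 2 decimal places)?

(0.5184 + 0.4816)^5 gives M 0.0374, M+2 0.1739, M+4 0.3231, M+6 0.3002, M+8 0.1394, M+10 0.0259; the largest is M+4.
P(M+4) = C(5,2) × 0.5184^3 × 0.4816^2 = 10 × 0.13931407 × 0.23193856 = 0.323123 (base)
P(M+2) = C(5,1) × 0.5184^4 × 0.4816^1 = 5 × 0.07222041 × 0.4816 = 0.173907
Relative intensity = 0.173907 / 0.323123 × 100 = 53.82

53.82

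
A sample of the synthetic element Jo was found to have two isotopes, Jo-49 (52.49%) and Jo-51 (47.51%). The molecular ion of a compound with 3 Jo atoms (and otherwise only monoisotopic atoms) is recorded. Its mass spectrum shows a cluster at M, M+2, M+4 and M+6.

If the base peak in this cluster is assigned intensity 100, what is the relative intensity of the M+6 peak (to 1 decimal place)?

27.3

(0.5249 + 0.4751)^3 gives M 0.1446, M+2 0.3927, M+4 0.3554, M+6 0.1072; the largest is M+2.
P(M+2) = C(3,1) × 0.5249^2 × 0.4751^1 = 3 × 0.27552001 × 0.4751 = 0.392699 (base)
P(M+6) = C(3,3) × 0.5249^0 × 0.4751^3 = 1 × 1.0000 × 0.10723958 = 0.107240
Relative intensity = 0.107240 / 0.392699 × 100 = 27.3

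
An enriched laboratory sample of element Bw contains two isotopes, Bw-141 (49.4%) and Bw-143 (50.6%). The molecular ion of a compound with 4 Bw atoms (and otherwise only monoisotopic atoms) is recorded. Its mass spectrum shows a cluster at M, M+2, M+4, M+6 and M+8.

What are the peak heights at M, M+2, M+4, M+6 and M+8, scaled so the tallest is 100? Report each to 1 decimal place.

Each Bw atom is independently Bw-141 (p = 0.494) or Bw-143 (q = 0.506); the cluster is the binomial expansion (p + q)^4.
P(M) = 0.494^4 = 0.059554
P(M+2) = 4 × 0.494^3 × 0.506^1 = 0.244001
P(M+4) = 6 × 0.494^2 × 0.506^2 = 0.374892
P(M+6) = 4 × 0.494^1 × 0.506^3 = 0.255999
P(M+8) = 0.506^4 = 0.065554
The M+4 peak is largest (0.374892); scaling to 100 gives 15.9 : 65.1 : 100.0 : 68.3 : 17.5.

15.9 : 65.1 : 100.0 : 68.3 : 17.5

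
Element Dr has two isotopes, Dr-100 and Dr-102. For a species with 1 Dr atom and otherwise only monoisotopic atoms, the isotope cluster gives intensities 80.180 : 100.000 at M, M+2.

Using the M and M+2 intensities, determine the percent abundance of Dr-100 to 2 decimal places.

44.50%

Write p for the Dr-100 fraction. I(M+2)/I(M) = [C(1,1)·p^0·(1−p)] / p^1 = 1·(1−p)/p = 100.000/80.180 = 1.2472
(1−p)/p = 1.2472/1 = 1.2472  ⇒  p = 1/(1 + 1.2472) = 0.4450
Dr-100: 44.50%, Dr-102: 55.50%.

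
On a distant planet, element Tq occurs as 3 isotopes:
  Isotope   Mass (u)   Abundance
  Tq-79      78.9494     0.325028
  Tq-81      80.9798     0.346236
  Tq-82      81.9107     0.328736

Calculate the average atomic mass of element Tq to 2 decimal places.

The abundance-weighted mean is 0.325028 × 78.9494 + 0.346236 × 80.9798 + 0.328736 × 81.9107
= 25.66077 + 28.03812 + 26.92700 = 80.62589 u

80.63 u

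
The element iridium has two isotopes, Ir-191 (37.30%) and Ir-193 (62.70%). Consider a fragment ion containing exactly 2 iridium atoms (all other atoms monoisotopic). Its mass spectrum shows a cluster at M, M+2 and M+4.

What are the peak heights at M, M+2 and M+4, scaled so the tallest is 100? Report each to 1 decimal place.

29.7 : 100.0 : 84.0

The 2 Ir atoms are independent, so intensities follow the terms of (0.3730 + 0.6270)^2.
P(M) = 0.3730^2 = 0.139129
P(M+2) = 2 × 0.3730^1 × 0.6270^1 = 0.467742
P(M+4) = 0.6270^2 = 0.393129
The M+2 peak is largest (0.467742); scaling to 100 gives 29.7 : 100.0 : 84.0.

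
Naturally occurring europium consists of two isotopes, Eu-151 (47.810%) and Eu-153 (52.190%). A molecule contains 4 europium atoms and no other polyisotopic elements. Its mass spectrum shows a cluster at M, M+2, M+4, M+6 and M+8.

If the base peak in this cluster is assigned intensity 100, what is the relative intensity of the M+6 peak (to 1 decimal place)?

Binomial terms of (0.47810 + 0.52190)^4: M 0.0522, M+2 0.2281, M+4 0.3736, M+6 0.2719, M+8 0.0742 → M+4 is the base peak.
P(M+4) = C(4,2) × 0.47810^2 × 0.52190^2 = 6 × 0.22857961 × 0.27237961 = 0.373563 (base)
P(M+6) = C(4,3) × 0.47810^1 × 0.52190^3 = 4 × 0.4781 × 0.14215492 = 0.271857
Relative intensity = 0.271857 / 0.373563 × 100 = 72.8

72.8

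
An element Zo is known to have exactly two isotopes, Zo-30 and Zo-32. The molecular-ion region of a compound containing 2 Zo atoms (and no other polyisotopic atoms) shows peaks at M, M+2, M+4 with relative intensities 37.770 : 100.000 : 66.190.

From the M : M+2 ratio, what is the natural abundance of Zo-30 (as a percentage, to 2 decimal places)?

Write p for the Zo-30 fraction. I(M+2)/I(M) = [C(2,1)·p^1·(1−p)] / p^2 = 2·(1−p)/p = 100.000/37.770 = 2.6476
(1−p)/p = 2.6476/2 = 1.3238  ⇒  p = 1/(1 + 1.3238) = 0.4303
Zo-30: 43.03%, Zo-32: 56.97%.

43.03%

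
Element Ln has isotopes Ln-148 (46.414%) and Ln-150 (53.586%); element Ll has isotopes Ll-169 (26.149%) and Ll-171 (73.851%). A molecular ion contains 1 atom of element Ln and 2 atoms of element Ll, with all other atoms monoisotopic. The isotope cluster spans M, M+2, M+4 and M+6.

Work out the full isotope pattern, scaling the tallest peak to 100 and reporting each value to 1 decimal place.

Element Ln pattern (n=1): 0.46414 : 0.53586
Element Ll pattern (n=2): 0.06837702 : 0.38622596 : 0.54539702
Convolve the two distributions (both contribute in 2-u steps):
  M: 0.46414×0.06837702 = 0.031737
  M+2: 0.46414×0.38622596 + 0.53586×0.06837702 = 0.215903
  M+4: 0.46414×0.54539702 + 0.53586×0.38622596 = 0.460104
  M+6: 0.53586×0.54539702 = 0.292256
Scale to base peak (0.460104) = 100: 6.9 : 46.9 : 100.0 : 63.5

6.9 : 46.9 : 100.0 : 63.5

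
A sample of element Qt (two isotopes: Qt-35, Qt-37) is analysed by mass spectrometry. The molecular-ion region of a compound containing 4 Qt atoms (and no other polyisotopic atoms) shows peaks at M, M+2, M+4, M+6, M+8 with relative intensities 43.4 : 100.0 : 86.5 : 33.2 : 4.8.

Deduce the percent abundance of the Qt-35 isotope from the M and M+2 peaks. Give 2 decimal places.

63.45%

Write p for the Qt-35 fraction. I(M+2)/I(M) = [C(4,1)·p^3·(1−p)] / p^4 = 4·(1−p)/p = 100.0/43.4 = 2.3041
(1−p)/p = 2.3041/4 = 0.5760  ⇒  p = 1/(1 + 0.5760) = 0.6345
Qt-35: 63.45%, Qt-37: 36.55%.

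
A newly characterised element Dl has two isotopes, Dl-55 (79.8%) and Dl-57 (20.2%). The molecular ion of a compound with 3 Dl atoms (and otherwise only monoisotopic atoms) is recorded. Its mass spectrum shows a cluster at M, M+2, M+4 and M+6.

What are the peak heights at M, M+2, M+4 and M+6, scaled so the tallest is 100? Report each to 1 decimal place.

The 3 Dl atoms are independent, so intensities follow the terms of (0.798 + 0.202)^3.
P(M) = 0.798^3 = 0.508170
P(M+2) = 3 × 0.798^2 × 0.202^1 = 0.385903
P(M+4) = 3 × 0.798^1 × 0.202^2 = 0.097685
P(M+6) = 0.202^3 = 0.008242
The M peak is largest (0.508170); scaling to 100 gives 100.0 : 75.9 : 19.2 : 1.6.

100.0 : 75.9 : 19.2 : 1.6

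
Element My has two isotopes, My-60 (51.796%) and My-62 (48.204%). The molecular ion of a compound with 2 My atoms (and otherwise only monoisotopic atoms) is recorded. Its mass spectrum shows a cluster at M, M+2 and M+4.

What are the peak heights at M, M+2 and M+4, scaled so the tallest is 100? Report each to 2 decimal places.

53.73 : 100.00 : 46.53

The 2 My atoms are independent, so intensities follow the terms of (0.51796 + 0.48204)^2.
P(M) = 0.51796^2 = 0.268283
P(M+2) = 2 × 0.51796^1 × 0.48204^1 = 0.499355
P(M+4) = 0.48204^2 = 0.232363
The M+2 peak is largest (0.499355); scaling to 100 gives 53.73 : 100.00 : 46.53.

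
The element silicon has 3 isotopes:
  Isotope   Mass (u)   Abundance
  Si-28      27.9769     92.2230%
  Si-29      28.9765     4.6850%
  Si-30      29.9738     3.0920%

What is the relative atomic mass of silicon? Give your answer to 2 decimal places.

Weight each isotope mass by its fractional abundance: 0.922230 × 27.9769 + 0.046850 × 28.9765 + 0.030920 × 29.9738
= 25.80114 + 1.35755 + 0.92679 = 28.08548 u

28.09 u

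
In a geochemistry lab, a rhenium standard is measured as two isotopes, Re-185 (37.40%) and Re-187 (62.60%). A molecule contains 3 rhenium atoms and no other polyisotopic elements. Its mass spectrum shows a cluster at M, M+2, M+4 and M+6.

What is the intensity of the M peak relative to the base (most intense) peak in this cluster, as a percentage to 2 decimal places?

Term probabilities: M 0.0523, M+2 0.2627, M+4 0.4397, M+6 0.2453. Base peak = M+4.
P(M+4) = C(3,2) × 0.3740^1 × 0.6260^2 = 3 × 0.3740 × 0.391876 = 0.439685 (base)
P(M) = C(3,0) × 0.3740^3 × 0.6260^0 = 1 × 0.05231362 × 1.0000 = 0.052314
Relative intensity = 0.052314 / 0.439685 × 100 = 11.90

11.90%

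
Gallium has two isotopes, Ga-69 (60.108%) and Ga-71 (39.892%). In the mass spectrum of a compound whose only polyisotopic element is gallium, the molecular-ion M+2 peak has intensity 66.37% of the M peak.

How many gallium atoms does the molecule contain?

The M+2/M ratio from n Ga atoms is n · q/p = n · 0.39892/0.60108.
n = 0.6637 × 0.60108/0.39892 = 1.00 ≈ 1

1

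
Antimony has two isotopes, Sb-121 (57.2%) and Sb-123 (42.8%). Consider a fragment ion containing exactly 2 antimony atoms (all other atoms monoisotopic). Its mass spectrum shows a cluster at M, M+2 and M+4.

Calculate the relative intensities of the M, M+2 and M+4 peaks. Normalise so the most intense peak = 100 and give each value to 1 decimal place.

66.8 : 100.0 : 37.4

The 2 Sb atoms are independent, so intensities follow the terms of (0.572 + 0.428)^2.
P(M) = 0.572^2 = 0.327184
P(M+2) = 2 × 0.572^1 × 0.428^1 = 0.489632
P(M+4) = 0.428^2 = 0.183184
The M+2 peak is largest (0.489632); scaling to 100 gives 66.8 : 100.0 : 37.4.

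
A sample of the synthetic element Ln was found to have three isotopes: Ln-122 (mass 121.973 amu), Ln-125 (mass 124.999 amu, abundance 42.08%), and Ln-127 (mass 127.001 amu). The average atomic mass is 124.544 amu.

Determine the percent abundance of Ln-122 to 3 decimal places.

32.111%

Let x and y be the fractions of Ln-122 and Ln-127. Then x + y = 1 − 0.4208 = 0.5792 and 121.973x + 127.001y = 124.544 − 0.4208×124.999 = 71.9444208.
Substituting: 121.973x + 127.001(0.5792 − x) = 71.9444208
(121.973 − 127.001)x = -1.6145584  ⇒  x = 0.32111, y = 0.25809
Ln-122: 32.111%, Ln-127: 25.809%.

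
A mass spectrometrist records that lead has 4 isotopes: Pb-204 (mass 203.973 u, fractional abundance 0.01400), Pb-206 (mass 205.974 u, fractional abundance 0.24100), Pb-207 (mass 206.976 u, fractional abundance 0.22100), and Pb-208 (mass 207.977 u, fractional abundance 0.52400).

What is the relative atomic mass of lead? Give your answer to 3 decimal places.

207.217 u

Average mass = Σ (abundance × isotope mass) = 0.01400 × 203.973 + 0.24100 × 205.974 + 0.22100 × 206.976 + 0.52400 × 207.977
= 2.8556 + 49.6397 + 45.7417 + 108.9799 = 207.2169 u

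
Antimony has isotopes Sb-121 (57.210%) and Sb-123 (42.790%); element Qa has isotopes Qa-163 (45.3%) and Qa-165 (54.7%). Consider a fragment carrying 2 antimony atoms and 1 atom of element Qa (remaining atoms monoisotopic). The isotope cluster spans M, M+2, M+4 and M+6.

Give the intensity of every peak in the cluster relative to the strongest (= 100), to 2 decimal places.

Antimony pattern (n=2): 0.32729841 : 0.48960318 : 0.18309841
Element Qa pattern (n=1): 0.4530 : 0.5470
Convolve the two distributions (both contribute in 2-u steps):
  M: 0.32729841×0.4530 = 0.148266
  M+2: 0.32729841×0.5470 + 0.48960318×0.4530 = 0.400822
  M+4: 0.48960318×0.5470 + 0.18309841×0.4530 = 0.350757
  M+6: 0.18309841×0.5470 = 0.100155
Scale to base peak (0.400822) = 100: 36.99 : 100.00 : 87.51 : 24.99

36.99 : 100.00 : 87.51 : 24.99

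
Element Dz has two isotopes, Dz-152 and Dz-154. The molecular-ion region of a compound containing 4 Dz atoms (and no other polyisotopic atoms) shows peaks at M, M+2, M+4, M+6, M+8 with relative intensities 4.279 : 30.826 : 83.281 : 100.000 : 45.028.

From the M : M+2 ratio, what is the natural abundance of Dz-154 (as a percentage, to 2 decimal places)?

64.30%

Let p = fractional abundance of Dz-152. I(M+2)/I(M) = [C(4,1)·p^3·(1−p)] / p^4 = 4·(1−p)/p = 30.826/4.279 = 7.2040
(1−p)/p = 7.2040/4 = 1.8010  ⇒  p = 1/(1 + 1.8010) = 0.3570
Dz-152: 35.70%, Dz-154: 64.30%.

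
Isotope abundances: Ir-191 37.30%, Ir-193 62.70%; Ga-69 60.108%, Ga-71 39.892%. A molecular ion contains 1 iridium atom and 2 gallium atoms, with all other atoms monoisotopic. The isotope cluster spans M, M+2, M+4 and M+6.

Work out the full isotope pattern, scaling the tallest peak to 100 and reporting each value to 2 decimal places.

33.24 : 100.00 : 88.81 : 24.61

Iridium pattern (n=1): 0.3730 : 0.6270
Gallium pattern (n=2): 0.36129717 : 0.47956567 : 0.15913717
Convolve the two distributions (both contribute in 2-u steps):
  M: 0.3730×0.36129717 = 0.134764
  M+2: 0.3730×0.47956567 + 0.6270×0.36129717 = 0.405411
  M+4: 0.3730×0.15913717 + 0.6270×0.47956567 = 0.360046
  M+6: 0.6270×0.15913717 = 0.099779
Scale to base peak (0.405411) = 100: 33.24 : 100.00 : 88.81 : 24.61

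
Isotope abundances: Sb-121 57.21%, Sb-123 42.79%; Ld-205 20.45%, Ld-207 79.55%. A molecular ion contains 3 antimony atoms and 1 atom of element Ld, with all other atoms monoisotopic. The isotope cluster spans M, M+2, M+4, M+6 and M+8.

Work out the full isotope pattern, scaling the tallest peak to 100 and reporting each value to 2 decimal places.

Antimony pattern (n=3): 0.18724742 : 0.42015297 : 0.3142518 : 0.07834781
Element Ld pattern (n=1): 0.2045 : 0.7955
Convolve the two distributions (both contribute in 2-u steps):
  M: 0.18724742×0.2045 = 0.038292
  M+2: 0.18724742×0.7955 + 0.42015297×0.2045 = 0.234877
  M+4: 0.42015297×0.7955 + 0.3142518×0.2045 = 0.398496
  M+6: 0.3142518×0.7955 + 0.07834781×0.2045 = 0.266009
  M+8: 0.07834781×0.7955 = 0.062326
Scale to base peak (0.398496) = 100: 9.61 : 58.94 : 100.00 : 66.75 : 15.64

9.61 : 58.94 : 100.00 : 66.75 : 15.64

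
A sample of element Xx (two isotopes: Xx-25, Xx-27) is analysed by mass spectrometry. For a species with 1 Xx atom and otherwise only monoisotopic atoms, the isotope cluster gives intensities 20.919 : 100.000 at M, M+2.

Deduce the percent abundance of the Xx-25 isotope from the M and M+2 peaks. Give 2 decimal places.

17.30%

If p is the fraction of Xx that is Xx-25, then I(M+2)/I(M) = [C(1,1)·p^0·(1−p)] / p^1 = 1·(1−p)/p = 100.000/20.919 = 4.7803
(1−p)/p = 4.7803/1 = 4.7803  ⇒  p = 1/(1 + 4.7803) = 0.1730
Xx-25: 17.30%, Xx-27: 82.70%.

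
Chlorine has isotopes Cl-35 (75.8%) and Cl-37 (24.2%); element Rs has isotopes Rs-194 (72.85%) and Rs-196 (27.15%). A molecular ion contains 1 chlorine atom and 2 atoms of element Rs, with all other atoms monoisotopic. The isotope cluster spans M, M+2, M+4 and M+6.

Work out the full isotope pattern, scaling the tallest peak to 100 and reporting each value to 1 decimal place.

93.9 : 100.0 : 35.4 : 4.2

Chlorine pattern (n=1): 0.7580 : 0.2420
Element Rs pattern (n=2): 0.53071225 : 0.3955755 : 0.07371225
Convolve the two distributions (both contribute in 2-u steps):
  M: 0.7580×0.53071225 = 0.402280
  M+2: 0.7580×0.3955755 + 0.2420×0.53071225 = 0.428279
  M+4: 0.7580×0.07371225 + 0.2420×0.3955755 = 0.151603
  M+6: 0.2420×0.07371225 = 0.017838
Scale to base peak (0.428279) = 100: 93.9 : 100.0 : 35.4 : 4.2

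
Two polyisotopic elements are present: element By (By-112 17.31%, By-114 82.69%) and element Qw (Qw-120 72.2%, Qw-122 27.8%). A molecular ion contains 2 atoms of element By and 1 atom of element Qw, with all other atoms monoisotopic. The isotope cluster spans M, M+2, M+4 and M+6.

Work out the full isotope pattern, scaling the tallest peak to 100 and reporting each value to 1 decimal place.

3.8 : 37.5 : 100.0 : 33.2

Element By pattern (n=2): 0.02996361 : 0.28627278 : 0.68376361
Element Qw pattern (n=1): 0.7220 : 0.2780
Convolve the two distributions (both contribute in 2-u steps):
  M: 0.02996361×0.7220 = 0.021634
  M+2: 0.02996361×0.2780 + 0.28627278×0.7220 = 0.215019
  M+4: 0.28627278×0.2780 + 0.68376361×0.7220 = 0.573261
  M+6: 0.68376361×0.2780 = 0.190086
Scale to base peak (0.573261) = 100: 3.8 : 37.5 : 100.0 : 33.2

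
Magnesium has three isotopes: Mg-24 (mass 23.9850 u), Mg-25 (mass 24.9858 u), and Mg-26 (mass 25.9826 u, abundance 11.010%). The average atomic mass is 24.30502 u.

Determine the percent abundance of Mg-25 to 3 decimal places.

10.000%

The remaining 88.990% is split between Mg-24 (fraction x) and Mg-25 (fraction 0.88990 − x).
Substituting: 23.9850x + 24.9858(0.88990 − x) = 21.44433574
(23.9850 − 24.9858)x = -0.79052768  ⇒  x = 0.78990, y = 0.10000
Mg-24: 78.990%, Mg-25: 10.000%.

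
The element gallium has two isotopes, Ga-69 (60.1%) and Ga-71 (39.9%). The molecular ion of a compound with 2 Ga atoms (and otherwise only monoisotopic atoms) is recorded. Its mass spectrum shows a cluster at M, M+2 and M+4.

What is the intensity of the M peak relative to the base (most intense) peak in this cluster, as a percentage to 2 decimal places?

Term probabilities: M 0.3612, M+2 0.4796, M+4 0.1592. Base peak = M+2.
P(M+2) = C(2,1) × 0.601^1 × 0.399^1 = 2 × 0.6010 × 0.3990 = 0.479598 (base)
P(M) = C(2,0) × 0.601^2 × 0.399^0 = 1 × 0.361201 × 1.0000 = 0.361201
Relative intensity = 0.361201 / 0.479598 × 100 = 75.31

75.31%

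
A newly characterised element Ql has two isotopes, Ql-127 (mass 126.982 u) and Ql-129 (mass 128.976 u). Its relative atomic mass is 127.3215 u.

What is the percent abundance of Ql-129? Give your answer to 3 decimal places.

17.026%

Writing the weighted mean with unknown fraction x of Ql-127:
126.982·x + 128.976·(1 − x) = 127.3215
(126.982 − 128.976)·x = 127.3215 − 128.976
x = -1.6545 / -1.994 = 0.82974 → 82.974% Ql-127, 17.026% Ql-129.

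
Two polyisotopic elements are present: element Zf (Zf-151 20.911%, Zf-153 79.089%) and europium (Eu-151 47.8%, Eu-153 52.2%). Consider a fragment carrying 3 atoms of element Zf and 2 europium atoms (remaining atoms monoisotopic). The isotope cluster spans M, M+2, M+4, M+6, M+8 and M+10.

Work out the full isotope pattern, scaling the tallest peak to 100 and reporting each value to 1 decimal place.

Element Zf pattern (n=3): 0.00914375 : 0.10374972 : 0.3923993 : 0.49470722
Europium pattern (n=2): 0.228484 : 0.499032 : 0.272484
Convolve the two distributions (both contribute in 2-u steps):
  M: 0.00914375×0.228484 = 0.002089
  M+2: 0.00914375×0.499032 + 0.10374972×0.228484 = 0.028268
  M+4: 0.00914375×0.272484 + 0.10374972×0.499032 + 0.3923993×0.228484 = 0.143923
  M+6: 0.10374972×0.272484 + 0.3923993×0.499032 + 0.49470722×0.228484 = 0.337123
  M+8: 0.3923993×0.272484 + 0.49470722×0.499032 = 0.353797
  M+10: 0.49470722×0.272484 = 0.134800
Scale to base peak (0.353797) = 100: 0.6 : 8.0 : 40.7 : 95.3 : 100.0 : 38.1

0.6 : 8.0 : 40.7 : 95.3 : 100.0 : 38.1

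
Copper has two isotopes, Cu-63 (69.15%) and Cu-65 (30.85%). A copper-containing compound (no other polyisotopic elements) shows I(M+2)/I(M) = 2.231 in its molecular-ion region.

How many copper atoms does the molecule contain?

For n independent Cu atoms, I(M+2)/I(M) = n · (abundance Cu-65) / (abundance Cu-63) = n · 0.3085/0.6915.
n = 2.231 × 0.6915/0.3085 = 5.00 ≈ 5

5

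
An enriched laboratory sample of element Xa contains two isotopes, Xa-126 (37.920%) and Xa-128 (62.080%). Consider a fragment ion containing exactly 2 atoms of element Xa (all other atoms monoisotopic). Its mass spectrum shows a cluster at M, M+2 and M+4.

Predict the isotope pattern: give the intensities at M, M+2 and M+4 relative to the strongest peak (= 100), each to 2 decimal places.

Each Xa atom is independently Xa-126 (p = 0.37920) or Xa-128 (q = 0.62080); the cluster is the binomial expansion (p + q)^2.
P(M) = 0.37920^2 = 0.143793
P(M+2) = 2 × 0.37920^1 × 0.62080^1 = 0.470815
P(M+4) = 0.62080^2 = 0.385393
The M+2 peak is largest (0.470815); scaling to 100 gives 30.54 : 100.00 : 81.86.

30.54 : 100.00 : 81.86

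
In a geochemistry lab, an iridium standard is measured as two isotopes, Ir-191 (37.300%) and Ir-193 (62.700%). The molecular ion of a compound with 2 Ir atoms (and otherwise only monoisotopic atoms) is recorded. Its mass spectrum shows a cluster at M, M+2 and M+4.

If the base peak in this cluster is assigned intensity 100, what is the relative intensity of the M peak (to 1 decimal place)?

29.7

(0.37300 + 0.62700)^2 gives M 0.1391, M+2 0.4677, M+4 0.3931; the largest is M+2.
P(M+2) = C(2,1) × 0.37300^1 × 0.62700^1 = 2 × 0.3730 × 0.6270 = 0.467742 (base)
P(M) = C(2,0) × 0.37300^2 × 0.62700^0 = 1 × 0.139129 × 1.0000 = 0.139129
Relative intensity = 0.139129 / 0.467742 × 100 = 29.7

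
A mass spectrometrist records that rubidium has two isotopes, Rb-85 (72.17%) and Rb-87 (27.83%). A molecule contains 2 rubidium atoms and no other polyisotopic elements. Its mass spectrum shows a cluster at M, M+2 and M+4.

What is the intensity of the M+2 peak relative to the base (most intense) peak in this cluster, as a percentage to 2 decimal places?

Term probabilities: M 0.5209, M+2 0.4017, M+4 0.0775. Base peak = M.
P(M) = C(2,0) × 0.7217^2 × 0.2783^0 = 1 × 0.52085089 × 1.0000 = 0.520851 (base)
P(M+2) = C(2,1) × 0.7217^1 × 0.2783^1 = 2 × 0.7217 × 0.2783 = 0.401698
Relative intensity = 0.401698 / 0.520851 × 100 = 77.12

77.12%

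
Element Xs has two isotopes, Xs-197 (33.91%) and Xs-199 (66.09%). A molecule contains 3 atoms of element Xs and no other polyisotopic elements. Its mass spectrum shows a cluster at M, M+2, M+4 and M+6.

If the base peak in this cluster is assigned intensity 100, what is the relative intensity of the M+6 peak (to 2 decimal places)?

64.97

Binomial terms of (0.3391 + 0.6609)^3: M 0.0390, M+2 0.2280, M+4 0.4443, M+6 0.2887 → M+4 is the base peak.
P(M+4) = C(3,2) × 0.3391^1 × 0.6609^2 = 3 × 0.3391 × 0.43678881 = 0.444345 (base)
P(M+6) = C(3,3) × 0.3391^0 × 0.6609^3 = 1 × 1.0000 × 0.28867372 = 0.288674
Relative intensity = 0.288674 / 0.444345 × 100 = 64.97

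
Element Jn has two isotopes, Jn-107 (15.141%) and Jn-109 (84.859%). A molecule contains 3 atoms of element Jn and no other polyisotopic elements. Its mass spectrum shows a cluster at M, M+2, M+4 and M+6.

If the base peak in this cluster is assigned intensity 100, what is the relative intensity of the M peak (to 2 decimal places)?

0.57

Term probabilities: M 0.0035, M+2 0.0584, M+4 0.3271, M+6 0.6111. Base peak = M+6.
P(M+6) = C(3,3) × 0.15141^0 × 0.84859^3 = 1 × 1.0000 × 0.61107389 = 0.611074 (base)
P(M) = C(3,0) × 0.15141^3 × 0.84859^0 = 1 × 0.00347107 × 1.0000 = 0.003471
Relative intensity = 0.003471 / 0.611074 × 100 = 0.57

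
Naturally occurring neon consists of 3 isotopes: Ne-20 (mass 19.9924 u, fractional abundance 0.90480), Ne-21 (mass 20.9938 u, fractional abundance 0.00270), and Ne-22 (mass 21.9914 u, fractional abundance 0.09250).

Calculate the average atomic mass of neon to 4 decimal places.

20.1800 u

Weight each isotope mass by its fractional abundance: 0.90480 × 19.9924 + 0.00270 × 20.9938 + 0.09250 × 21.9914
= 18.08912 + 0.05668 + 2.03420 = 20.18000 u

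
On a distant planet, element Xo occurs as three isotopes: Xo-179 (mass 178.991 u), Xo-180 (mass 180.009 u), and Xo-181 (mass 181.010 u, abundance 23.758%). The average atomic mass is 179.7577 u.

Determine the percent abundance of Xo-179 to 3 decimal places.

48.047%

The remaining 76.242% is split between Xo-179 (fraction x) and Xo-180 (fraction 0.76242 − x).
Substituting: 178.991x + 180.009(0.76242 − x) = 136.7533442
(178.991 − 180.009)x = -0.48911758  ⇒  x = 0.48047, y = 0.28195
Xo-179: 48.047%, Xo-180: 28.195%.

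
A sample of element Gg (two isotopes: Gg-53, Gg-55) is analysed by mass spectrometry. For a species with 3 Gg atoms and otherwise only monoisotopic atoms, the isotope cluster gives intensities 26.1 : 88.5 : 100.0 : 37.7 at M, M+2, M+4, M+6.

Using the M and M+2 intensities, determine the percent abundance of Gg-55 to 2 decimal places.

53.06%

Let p = fractional abundance of Gg-53. I(M+2)/I(M) = [C(3,1)·p^2·(1−p)] / p^3 = 3·(1−p)/p = 88.5/26.1 = 3.3908
(1−p)/p = 3.3908/3 = 1.1303  ⇒  p = 1/(1 + 1.1303) = 0.4694
Gg-53: 46.94%, Gg-55: 53.06%.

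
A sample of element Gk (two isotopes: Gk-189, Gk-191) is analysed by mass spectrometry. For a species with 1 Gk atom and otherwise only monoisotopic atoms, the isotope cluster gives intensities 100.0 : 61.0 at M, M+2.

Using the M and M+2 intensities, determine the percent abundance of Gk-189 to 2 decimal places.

Write p for the Gk-189 fraction. I(M+2)/I(M) = [C(1,1)·p^0·(1−p)] / p^1 = 1·(1−p)/p = 61.0/100.0 = 0.6100
(1−p)/p = 0.6100/1 = 0.6100  ⇒  p = 1/(1 + 0.6100) = 0.6211
Gk-189: 62.11%, Gk-191: 37.89%.

62.11%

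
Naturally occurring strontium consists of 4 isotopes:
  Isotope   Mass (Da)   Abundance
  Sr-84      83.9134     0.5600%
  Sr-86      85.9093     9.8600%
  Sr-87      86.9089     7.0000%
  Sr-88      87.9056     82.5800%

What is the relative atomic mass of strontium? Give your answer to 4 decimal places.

Ar = Σ fᵢ·mᵢ = 0.005600 × 83.9134 + 0.098600 × 85.9093 + 0.070000 × 86.9089 + 0.825800 × 87.9056
= 0.46992 + 8.47066 + 6.08362 + 72.59244 = 87.61664 Da

87.6166 Da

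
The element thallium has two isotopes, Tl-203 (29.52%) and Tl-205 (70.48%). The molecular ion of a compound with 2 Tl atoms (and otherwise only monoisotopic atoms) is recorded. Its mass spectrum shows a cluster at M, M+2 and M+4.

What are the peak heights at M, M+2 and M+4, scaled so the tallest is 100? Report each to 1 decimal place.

17.5 : 83.8 : 100.0

Expanding (0.2952 + 0.7048)^2:
P(M) = 0.2952^2 = 0.087143
P(M+2) = 2 × 0.2952^1 × 0.7048^1 = 0.416114
P(M+4) = 0.7048^2 = 0.496743
The M+4 peak is largest (0.496743); scaling to 100 gives 17.5 : 83.8 : 100.0.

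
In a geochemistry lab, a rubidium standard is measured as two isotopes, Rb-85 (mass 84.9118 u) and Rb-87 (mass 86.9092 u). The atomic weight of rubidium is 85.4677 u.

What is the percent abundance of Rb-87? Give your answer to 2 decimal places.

27.83%

Let x be the fractional abundance of Rb-85; then Rb-87 has abundance 1 − x.
84.9118·x + 86.9092·(1 − x) = 85.4677
(84.9118 − 86.9092)·x = 85.4677 − 86.9092
x = -1.4415 / -1.9974 = 0.72169 → 72.17% Rb-85, 27.83% Rb-87.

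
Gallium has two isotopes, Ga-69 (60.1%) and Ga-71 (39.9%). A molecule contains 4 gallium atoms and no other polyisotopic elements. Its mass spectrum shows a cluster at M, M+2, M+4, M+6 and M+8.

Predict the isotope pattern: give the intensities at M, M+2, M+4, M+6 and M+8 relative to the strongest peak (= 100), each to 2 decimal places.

Expanding (0.601 + 0.399)^4:
P(M) = 0.601^4 = 0.130466
P(M+2) = 4 × 0.601^3 × 0.399^1 = 0.346463
P(M+4) = 6 × 0.601^2 × 0.399^2 = 0.345021
P(M+6) = 4 × 0.601^1 × 0.399^3 = 0.152705
P(M+8) = 0.399^4 = 0.025345
The M+2 peak is largest (0.346463); scaling to 100 gives 37.66 : 100.00 : 99.58 : 44.08 : 7.32.

37.66 : 100.00 : 99.58 : 44.08 : 7.32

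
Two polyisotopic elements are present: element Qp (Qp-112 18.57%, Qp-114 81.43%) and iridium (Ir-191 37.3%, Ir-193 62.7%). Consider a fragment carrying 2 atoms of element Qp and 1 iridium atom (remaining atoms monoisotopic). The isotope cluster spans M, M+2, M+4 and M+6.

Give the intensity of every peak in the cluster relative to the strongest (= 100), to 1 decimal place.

Element Qp pattern (n=2): 0.03448449 : 0.30243102 : 0.66308449
Iridium pattern (n=1): 0.3730 : 0.6270
Convolve the two distributions (both contribute in 2-u steps):
  M: 0.03448449×0.3730 = 0.012863
  M+2: 0.03448449×0.6270 + 0.30243102×0.3730 = 0.134429
  M+4: 0.30243102×0.6270 + 0.66308449×0.3730 = 0.436955
  M+6: 0.66308449×0.6270 = 0.415754
Scale to base peak (0.436955) = 100: 2.9 : 30.8 : 100.0 : 95.1

2.9 : 30.8 : 100.0 : 95.1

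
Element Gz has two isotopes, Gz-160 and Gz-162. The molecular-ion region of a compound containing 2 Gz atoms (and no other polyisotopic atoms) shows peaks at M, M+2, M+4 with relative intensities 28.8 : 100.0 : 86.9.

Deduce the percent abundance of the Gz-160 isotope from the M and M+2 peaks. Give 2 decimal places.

36.55%

Write p for the Gz-160 fraction. I(M+2)/I(M) = [C(2,1)·p^1·(1−p)] / p^2 = 2·(1−p)/p = 100.0/28.8 = 3.4722
(1−p)/p = 3.4722/2 = 1.7361  ⇒  p = 1/(1 + 1.7361) = 0.3655
Gz-160: 36.55%, Gz-162: 63.45%.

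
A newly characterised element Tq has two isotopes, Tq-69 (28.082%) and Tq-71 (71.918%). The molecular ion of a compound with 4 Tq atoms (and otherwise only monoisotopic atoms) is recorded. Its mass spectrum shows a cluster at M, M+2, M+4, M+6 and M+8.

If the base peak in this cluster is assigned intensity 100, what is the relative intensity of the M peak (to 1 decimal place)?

(0.28082 + 0.71918)^4 gives M 0.0062, M+2 0.0637, M+4 0.2447, M+6 0.4178, M+8 0.2675; the largest is M+6.
P(M+6) = C(4,3) × 0.28082^1 × 0.71918^3 = 4 × 0.28082 × 0.37197419 = 0.417831 (base)
P(M) = C(4,0) × 0.28082^4 × 0.71918^0 = 1 × 0.00621888 × 1.0000 = 0.006219
Relative intensity = 0.006219 / 0.417831 × 100 = 1.5

1.5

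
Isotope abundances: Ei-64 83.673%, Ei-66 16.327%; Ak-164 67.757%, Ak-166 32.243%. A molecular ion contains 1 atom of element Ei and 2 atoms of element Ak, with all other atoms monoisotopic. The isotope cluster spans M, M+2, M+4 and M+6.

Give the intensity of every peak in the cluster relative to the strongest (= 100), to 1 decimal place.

Element Ei pattern (n=1): 0.83673 : 0.16327
Element Ak pattern (n=2): 0.4591011 : 0.43693779 : 0.1039611
Convolve the two distributions (both contribute in 2-u steps):
  M: 0.83673×0.4591011 = 0.384144
  M+2: 0.83673×0.43693779 + 0.16327×0.4591011 = 0.440556
  M+4: 0.83673×0.1039611 + 0.16327×0.43693779 = 0.158326
  M+6: 0.16327×0.1039611 = 0.016974
Scale to base peak (0.440556) = 100: 87.2 : 100.0 : 35.9 : 3.9

87.2 : 100.0 : 35.9 : 3.9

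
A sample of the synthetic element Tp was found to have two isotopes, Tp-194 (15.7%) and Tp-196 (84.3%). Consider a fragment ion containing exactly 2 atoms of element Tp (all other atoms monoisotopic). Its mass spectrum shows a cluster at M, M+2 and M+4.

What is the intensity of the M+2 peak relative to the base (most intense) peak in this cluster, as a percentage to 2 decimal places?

37.25%

Term probabilities: M 0.0246, M+2 0.2647, M+4 0.7106. Base peak = M+4.
P(M+4) = C(2,2) × 0.157^0 × 0.843^2 = 1 × 1.0000 × 0.710649 = 0.710649 (base)
P(M+2) = C(2,1) × 0.157^1 × 0.843^1 = 2 × 0.1570 × 0.8430 = 0.264702
Relative intensity = 0.264702 / 0.710649 × 100 = 37.25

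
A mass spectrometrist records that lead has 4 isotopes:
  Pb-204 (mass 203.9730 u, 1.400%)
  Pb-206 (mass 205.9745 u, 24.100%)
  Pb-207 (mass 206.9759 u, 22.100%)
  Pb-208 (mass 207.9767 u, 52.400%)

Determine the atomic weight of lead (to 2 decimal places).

207.22 u

The abundance-weighted mean is 0.01400 × 203.9730 + 0.24100 × 205.9745 + 0.22100 × 206.9759 + 0.52400 × 207.9767
= 2.85562 + 49.63985 + 45.74167 + 108.97979 = 207.21693 u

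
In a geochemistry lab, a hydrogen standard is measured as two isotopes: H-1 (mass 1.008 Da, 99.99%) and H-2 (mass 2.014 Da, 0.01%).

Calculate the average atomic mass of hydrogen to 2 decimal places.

1.01 Da

The abundance-weighted mean is 0.9999 × 1.008 + 0.0001 × 2.014
= 1.0079 + 0.0002 = 1.0081 Da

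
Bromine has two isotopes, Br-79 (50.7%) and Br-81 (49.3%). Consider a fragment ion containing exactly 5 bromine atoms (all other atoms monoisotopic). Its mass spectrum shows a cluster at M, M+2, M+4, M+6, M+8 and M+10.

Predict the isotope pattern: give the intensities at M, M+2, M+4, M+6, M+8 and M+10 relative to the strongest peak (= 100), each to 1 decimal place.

The 5 Br atoms are independent, so intensities follow the terms of (0.507 + 0.493)^5.
P(M) = 0.507^5 = 0.033500
P(M+2) = 5 × 0.507^4 × 0.493^1 = 0.162873
P(M+4) = 10 × 0.507^3 × 0.493^2 = 0.316751
P(M+6) = 10 × 0.507^2 × 0.493^3 = 0.308004
P(M+8) = 5 × 0.507^1 × 0.493^4 = 0.149750
P(M+10) = 0.493^5 = 0.029123
The M+4 peak is largest (0.316751); scaling to 100 gives 10.6 : 51.4 : 100.0 : 97.2 : 47.3 : 9.2.

10.6 : 51.4 : 100.0 : 97.2 : 47.3 : 9.2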